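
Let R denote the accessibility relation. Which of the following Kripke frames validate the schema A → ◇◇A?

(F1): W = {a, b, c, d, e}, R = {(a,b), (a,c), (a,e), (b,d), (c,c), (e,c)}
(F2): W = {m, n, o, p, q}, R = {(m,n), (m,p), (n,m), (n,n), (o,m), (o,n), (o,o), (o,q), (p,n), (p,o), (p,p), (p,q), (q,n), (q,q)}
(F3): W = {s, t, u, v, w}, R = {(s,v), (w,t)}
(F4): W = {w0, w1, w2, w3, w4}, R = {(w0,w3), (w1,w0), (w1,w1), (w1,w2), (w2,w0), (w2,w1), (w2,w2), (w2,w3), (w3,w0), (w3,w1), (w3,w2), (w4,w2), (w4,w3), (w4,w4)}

(F2), (F4)

This is the axiom for a generalized confluence (Geach) condition; its first-order frame correspondent is ∀x ∃w (x = w ∧ xR²w).
(F1): fails — at a but no w with a=w and aR²w.
(F2): ✓.
(F3): fails — at s but no w* with s=w* and sR²w*.
(F4): ✓.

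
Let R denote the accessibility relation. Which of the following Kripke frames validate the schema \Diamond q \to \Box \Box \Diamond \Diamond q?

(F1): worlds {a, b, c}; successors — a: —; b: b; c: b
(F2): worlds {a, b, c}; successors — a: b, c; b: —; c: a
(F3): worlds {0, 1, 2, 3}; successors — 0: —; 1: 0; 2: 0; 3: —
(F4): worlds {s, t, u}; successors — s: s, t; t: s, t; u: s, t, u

(F1), (F3)

The schema corresponds to a generalized confluence (Geach) condition: \forall x \forall y \forall z ((xRy \wedge x R^2 z) \to \exists w (y = w \wedge z R^2 w)).
(F1): ✓.
(F2): fails — aRb, aR²a but no w with b=w and aR²w.
(F3): ✓.
(F4): fails — uRu, uR²s but no w with u=w and sR²w.
Valid on: (F1), (F3).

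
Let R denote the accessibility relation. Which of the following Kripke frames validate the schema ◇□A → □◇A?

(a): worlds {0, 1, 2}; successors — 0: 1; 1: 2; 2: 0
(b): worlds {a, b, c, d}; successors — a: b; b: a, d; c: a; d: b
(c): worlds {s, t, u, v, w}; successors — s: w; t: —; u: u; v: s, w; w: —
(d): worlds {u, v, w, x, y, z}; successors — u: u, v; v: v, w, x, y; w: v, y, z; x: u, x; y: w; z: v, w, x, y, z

(a), (b)

The schema corresponds to convergence: ∀x ∀y ∀z (Rxy ∧ Rxz → ∃w (Ryw ∧ Rzw)).
(a): ✓.
(b): ✓.
(c): fails — Rsw and Rsw but w and w have no common successor.
(d): fails — Rvw and Rvx but w and x have no common successor.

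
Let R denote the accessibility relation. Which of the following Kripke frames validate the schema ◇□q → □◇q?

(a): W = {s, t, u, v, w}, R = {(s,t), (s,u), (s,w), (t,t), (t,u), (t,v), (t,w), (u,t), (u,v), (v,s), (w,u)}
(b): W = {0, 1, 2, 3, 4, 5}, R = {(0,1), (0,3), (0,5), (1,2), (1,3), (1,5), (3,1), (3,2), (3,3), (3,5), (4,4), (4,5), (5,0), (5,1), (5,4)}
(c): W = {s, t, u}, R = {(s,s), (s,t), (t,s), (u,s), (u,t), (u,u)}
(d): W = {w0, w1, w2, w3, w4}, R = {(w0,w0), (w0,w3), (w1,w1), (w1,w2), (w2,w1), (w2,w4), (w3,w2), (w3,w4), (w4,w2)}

This is the axiom for convergence; its first-order frame correspondent is ∀x ∀y ∀z (Rxy ∧ Rxz → ∃w (Ryw ∧ Rzw)).
(a): fails — Rsw and Rsu but w and u have no common successor.
(b): fails — R01 and R05 but 1 and 5 have no common successor.
(c): ✓.
(d): fails — Rw0w0 and Rw0w3 but w0 and w3 have no common successor.
Valid on: (c).

(c)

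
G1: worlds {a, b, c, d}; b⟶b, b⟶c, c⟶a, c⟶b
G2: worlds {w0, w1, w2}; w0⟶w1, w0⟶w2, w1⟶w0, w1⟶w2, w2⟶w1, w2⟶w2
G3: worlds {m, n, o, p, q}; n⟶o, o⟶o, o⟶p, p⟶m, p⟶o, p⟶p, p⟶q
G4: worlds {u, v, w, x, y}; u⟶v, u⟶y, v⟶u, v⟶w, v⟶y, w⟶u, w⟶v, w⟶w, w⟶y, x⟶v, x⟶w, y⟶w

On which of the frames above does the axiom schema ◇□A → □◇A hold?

G2

The schema corresponds to convergence: ∀x ∀y ∀z (Rxy ∧ Rxz → ∃w (Ryw ∧ Rzw)).
G1: fails — Rca and Rca but a and a have no common successor.
G2: satisfies the condition.
G3: fails — Rpm and Rpm but m and m have no common successor.
G4: fails — Rvu and Rvy but u and y have no common successor.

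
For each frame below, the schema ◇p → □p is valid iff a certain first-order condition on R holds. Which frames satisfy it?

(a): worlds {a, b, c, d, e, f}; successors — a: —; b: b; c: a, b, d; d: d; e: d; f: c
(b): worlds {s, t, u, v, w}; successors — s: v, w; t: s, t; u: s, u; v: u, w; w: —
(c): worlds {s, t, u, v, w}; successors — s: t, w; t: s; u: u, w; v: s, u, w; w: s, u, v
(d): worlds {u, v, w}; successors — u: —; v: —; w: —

(d)

The schema corresponds to partial functionality: ∀x ∀y ∀z (Rxy ∧ Rxz → y = z).
(a): fails — c sees both a and b.
(b): fails — s sees both v and w.
(c): fails — s sees both t and w.
(d): ✓.
Valid on: (d).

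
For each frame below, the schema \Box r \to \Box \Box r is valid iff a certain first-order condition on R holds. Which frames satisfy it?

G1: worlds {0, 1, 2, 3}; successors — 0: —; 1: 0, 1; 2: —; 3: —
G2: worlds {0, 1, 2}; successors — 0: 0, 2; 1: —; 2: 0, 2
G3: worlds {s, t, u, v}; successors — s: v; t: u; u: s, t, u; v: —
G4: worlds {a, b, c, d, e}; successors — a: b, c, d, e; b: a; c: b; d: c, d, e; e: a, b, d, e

Frame correspondent (Sahlqvist): \forall x \forall y \forall z (Rxy \wedge Ryz \to Rxz) — i.e. transitivity.
G1: condition met.
G2: condition met.
G3: fails — Rus and Rsv but not Ruv.
G4: fails — Rde and Reb but not Rdb.

G1, G2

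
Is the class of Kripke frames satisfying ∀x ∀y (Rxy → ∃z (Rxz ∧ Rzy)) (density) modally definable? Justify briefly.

The condition is density. A defining modal formula is □□p → □p.
Suppose □□p→□p is valid. Take Rxy and set V(p)={w : xR²w}. Then □□p at x, so □p at x, so p at y, i.e. ∃z(Rxz∧Rzy).

Yes — defined by □□p → □p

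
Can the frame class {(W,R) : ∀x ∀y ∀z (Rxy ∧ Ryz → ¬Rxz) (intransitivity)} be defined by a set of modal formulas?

If a class were modally definable it would be closed under surjective bounded morphisms (Goldblatt–Thomason).
The 7-cycle (worlds a,b,c,d,e,f,g with a→b→c→d→e→f→g→a) is intransitive. Mapping every world to a single reflexive point • is a surjective bounded morphism; the reflexive point is not intransitive (R••∧R•• but R••).
Hence intransitivity is not modally definable.

Not modally definable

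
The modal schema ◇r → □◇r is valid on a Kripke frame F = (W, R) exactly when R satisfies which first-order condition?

Suppose ◇r→□◇r is valid. Take Rxy, Rxz and set V(r)={y}. Then ◇r at x, so □◇r at x, so ◇r at z, so some w with Rzw has r; w=y, i.e. Rzy. By symmetry of the argument, Ryz.
Conversely, any frame satisfying ∀x ∀y ∀z (Rxy ∧ Rxz → Ryz) validates the schema.
Frame condition: ∀x ∀y ∀z (Rxy ∧ Rxz → Ryz).

the Euclidean property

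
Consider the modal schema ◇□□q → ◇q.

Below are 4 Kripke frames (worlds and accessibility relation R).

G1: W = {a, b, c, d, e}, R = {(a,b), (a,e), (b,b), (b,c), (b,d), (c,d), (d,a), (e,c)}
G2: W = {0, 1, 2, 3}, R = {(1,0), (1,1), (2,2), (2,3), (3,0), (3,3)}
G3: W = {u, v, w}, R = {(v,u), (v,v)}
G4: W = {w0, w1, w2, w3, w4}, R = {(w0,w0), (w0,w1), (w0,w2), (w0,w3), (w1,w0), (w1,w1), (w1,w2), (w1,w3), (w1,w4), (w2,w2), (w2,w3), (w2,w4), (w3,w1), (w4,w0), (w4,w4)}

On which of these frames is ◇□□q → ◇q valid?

This is the axiom for a generalized confluence (Geach) condition; its first-order frame correspondent is ∀x ∀y (xRy → ∃w (yR²w ∧ xRw)).
G1: fails — aRe but no w with eR²w and aRw.
G2: fails — 1R0 but no w with 0R²w and 1Rw.
G3: fails — vRu but no t with uR²t and vRt.
G4: ✓.

G4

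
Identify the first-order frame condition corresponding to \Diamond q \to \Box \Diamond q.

The Euclidean property

Suppose ◇q→□◇q is valid. Take Rxy, Rxz and set V(q)={y}. Then ◇q at x, so □◇q at x, so ◇q at z, so some w with Rzw has q; w=y, i.e. Rzy. By symmetry of the argument, Ryz.
Conversely, any frame satisfying \forall x \forall y \forall z (Rxy \wedge Rxz \to Ryz) validates the schema.
Frame condition: \forall x \forall y \forall z (Rxy \wedge Rxz \to Ryz).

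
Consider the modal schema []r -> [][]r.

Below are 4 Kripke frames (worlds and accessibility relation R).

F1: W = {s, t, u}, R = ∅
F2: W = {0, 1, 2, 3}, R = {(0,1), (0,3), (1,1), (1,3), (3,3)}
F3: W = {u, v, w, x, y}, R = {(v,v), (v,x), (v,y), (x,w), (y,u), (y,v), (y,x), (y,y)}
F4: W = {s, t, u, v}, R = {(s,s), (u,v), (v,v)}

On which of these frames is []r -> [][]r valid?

Frame correspondent (Sahlqvist): forall x forall y forall z (Rxy & Ryz -> Rxz) — i.e. transitivity.
F1: ✓.
F2: ✓.
F3: fails — Ryx and Rxw but not Ryw.
F4: ✓.

F1, F2, F4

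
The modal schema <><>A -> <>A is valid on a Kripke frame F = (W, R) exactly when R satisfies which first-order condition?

Transitivity

Replacing A by ¬A and contraposing gives the equivalent schema □A → □□A.
Suppose □A→□□A is valid. Take Rxy, Ryz and set V(A)={w : Rxw}. Then □A at x, so □□A at x, so □A at y, so A at z, i.e. Rxz.
The converse is a direct semantic check.
So the correspondent is transitivity.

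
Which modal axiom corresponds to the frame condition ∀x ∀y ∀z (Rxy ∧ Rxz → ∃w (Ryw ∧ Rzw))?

The condition is convergence. The .2 schema ◇□r → □◇r defines it.
Suppose ◇□r→□◇r is valid. Take Rxy, Rxz and set V(r)={w : Ryw}. Then □r at y so ◇□r at x, so □◇r at x, so ◇r at z, giving w with Rzw and Ryw.

◇□r → □◇r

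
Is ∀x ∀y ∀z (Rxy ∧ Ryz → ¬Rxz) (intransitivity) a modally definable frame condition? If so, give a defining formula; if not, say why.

No — not modally definable

If a class were modally definable it would be closed under surjective bounded morphisms (Goldblatt–Thomason).
The 7-cycle (worlds s,t,u,v,w,x,y with s→t→u→v→w→x→y→s) is intransitive. Mapping every world to a single reflexive point • is a surjective bounded morphism; the reflexive point is not intransitive (R••∧R•• but R••).
So the class is not modally definable.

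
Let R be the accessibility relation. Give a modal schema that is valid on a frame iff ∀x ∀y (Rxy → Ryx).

The condition is symmetry. The B schema s → □◇s defines it.
Suppose s→□◇s is valid. Take Rxy and set V(s)={x}. Then s at x, so □◇s at x, so ◇s at y, so some z with Ryz has s; z=x, i.e. Ryx.

s → □◇s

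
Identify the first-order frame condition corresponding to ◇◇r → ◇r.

transitivity: ∀x ∀y ∀z (Rxy ∧ Ryz → Rxz)

Equivalently (dual form): □r → □□r.
Suppose □r→□□r is valid. Take Rxy, Ryz and set V(r)={w : Rxw}. Then □r at x, so □□r at x, so □r at y, so r at z, i.e. Rxz.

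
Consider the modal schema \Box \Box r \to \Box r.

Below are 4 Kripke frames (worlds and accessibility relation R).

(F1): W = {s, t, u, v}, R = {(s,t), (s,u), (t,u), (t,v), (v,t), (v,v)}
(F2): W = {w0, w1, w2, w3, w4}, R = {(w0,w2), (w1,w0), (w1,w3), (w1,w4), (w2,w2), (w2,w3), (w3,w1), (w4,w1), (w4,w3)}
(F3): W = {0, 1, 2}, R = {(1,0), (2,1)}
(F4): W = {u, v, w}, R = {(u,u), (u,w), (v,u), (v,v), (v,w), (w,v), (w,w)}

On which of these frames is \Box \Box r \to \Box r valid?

(F4)

The schema corresponds to density: \forall x \forall y (Rxy \to \exists z (Rxz \wedge Rzy)).
(F1): fails — Rtu but no z with Rtz and Rzu.
(F2): fails — Rw1w0 but no z with Rw1z and Rzw0.
(F3): fails — R10 but no z with R1z and Rz0.
(F4): satisfies the condition.
Valid on: (F4).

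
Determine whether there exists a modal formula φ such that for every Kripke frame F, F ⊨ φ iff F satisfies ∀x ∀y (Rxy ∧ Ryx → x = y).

No — not modally definable

If a class were modally definable it would be closed under surjective bounded morphisms (Goldblatt–Thomason).
The 6-cycle (worlds a,b,c,d,e,f with a→b→c→d→e→f→a) is antisymmetric. Sending even-indexed worlds to a and odd-indexed worlds to b is a surjective bounded morphism onto the two-world frame with a↔b, which is not antisymmetric.
So the class is not modally definable.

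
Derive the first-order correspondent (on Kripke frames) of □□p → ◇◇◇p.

This is a Sahlqvist (Geach-type) schema ◇^0□^2p → □^0◇^3p.
First-order correspondent: ∀x ∃w (xR²w ∧ xR³w).

∀x ∃w (xR²w ∧ xR³w)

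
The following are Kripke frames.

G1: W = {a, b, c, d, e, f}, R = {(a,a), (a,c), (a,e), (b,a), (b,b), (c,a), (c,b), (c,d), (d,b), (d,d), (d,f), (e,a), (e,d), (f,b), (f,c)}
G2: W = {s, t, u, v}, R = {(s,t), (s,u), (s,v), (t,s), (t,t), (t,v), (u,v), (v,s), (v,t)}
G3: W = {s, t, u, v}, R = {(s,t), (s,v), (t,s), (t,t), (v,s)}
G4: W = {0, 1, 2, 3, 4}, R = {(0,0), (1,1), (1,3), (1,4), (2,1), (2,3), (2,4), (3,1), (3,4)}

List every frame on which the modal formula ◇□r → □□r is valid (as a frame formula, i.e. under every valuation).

none

This is the axiom for a generalized confluence (Geach) condition; its first-order frame correspondent is ∀x ∀y ∀z ((xRy ∧ xR²z) → ∃w (yRw ∧ z = w)).
G1: fails — aRa, aR²b but no w with aRw and b=w.
G2: fails — sRu, sR²s but no w with uRw and s=w.
G3: fails — sRv, sR²t but no w with vRw and t=w.
G4: fails — 1R3, 1R²3 but no w with 3Rw and 3=w.
Valid on no frame.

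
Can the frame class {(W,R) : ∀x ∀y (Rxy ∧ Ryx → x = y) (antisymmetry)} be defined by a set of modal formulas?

No — not modally definable

If a class were modally definable it would be closed under surjective bounded morphisms (Goldblatt–Thomason).
The 6-cycle (worlds w0,w1,w2,w3,w4,w5 with w0→w1→w2→w3→w4→w5→w0) is antisymmetric. Sending even-indexed worlds to a and odd-indexed worlds to b is a surjective bounded morphism onto the two-world frame with a↔b, which is not antisymmetric.
So the class is not modally definable.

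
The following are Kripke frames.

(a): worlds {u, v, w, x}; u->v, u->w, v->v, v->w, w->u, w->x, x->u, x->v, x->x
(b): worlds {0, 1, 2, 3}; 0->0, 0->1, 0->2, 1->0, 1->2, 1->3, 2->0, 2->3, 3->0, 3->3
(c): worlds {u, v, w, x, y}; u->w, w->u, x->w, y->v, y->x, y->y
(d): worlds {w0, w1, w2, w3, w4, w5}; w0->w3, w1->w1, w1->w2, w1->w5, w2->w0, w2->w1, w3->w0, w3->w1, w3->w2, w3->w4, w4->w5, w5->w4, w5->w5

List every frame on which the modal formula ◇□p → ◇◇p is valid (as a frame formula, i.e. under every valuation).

(a), (b), (d)

The schema corresponds to a generalized confluence (Geach) condition: ∀x ∀y (xRy → ∃w (yRw ∧ xR²w)).
(a): ✓.
(b): ✓.
(c): fails — yRv but no t with vRt and yR²t.
(d): ✓.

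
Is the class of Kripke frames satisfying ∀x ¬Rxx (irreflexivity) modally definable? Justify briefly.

If a class were modally definable it would be closed under surjective bounded morphisms (Goldblatt–Thomason).
The 3-cycle (worlds w0,w1,w2 with w0→w1→w2→w0) is irreflexive, and the map sending every world to a single reflexive point • is a surjective bounded morphism (forth: every edge maps to (•,•); back: every world has a successor). So any modal formula valid on the 3-cycle is also valid on the reflexive point, which is not irreflexive.
Hence irreflexivity is not modally definable.

Not modally definable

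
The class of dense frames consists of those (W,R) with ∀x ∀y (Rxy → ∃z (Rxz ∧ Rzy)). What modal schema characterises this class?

A defining formula is □□r → □r (the C4 axiom).

□□r → □r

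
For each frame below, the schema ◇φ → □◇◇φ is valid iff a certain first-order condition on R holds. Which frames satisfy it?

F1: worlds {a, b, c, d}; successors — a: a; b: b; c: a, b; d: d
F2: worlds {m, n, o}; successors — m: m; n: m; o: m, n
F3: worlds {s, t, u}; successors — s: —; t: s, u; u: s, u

Frame correspondent (Sahlqvist): ∀x ∀y ∀z ((xRy ∧ xRz) → ∃w (y = w ∧ zR²w)) — i.e. a generalized confluence (Geach) condition.
F1: fails — cRa, cRb but no w with a=w and bR²w.
F2: fails — oRn, oRm but no w with n=w and mR²w.
F3: fails — tRs, tRs but no w with s=w and sR²w.

none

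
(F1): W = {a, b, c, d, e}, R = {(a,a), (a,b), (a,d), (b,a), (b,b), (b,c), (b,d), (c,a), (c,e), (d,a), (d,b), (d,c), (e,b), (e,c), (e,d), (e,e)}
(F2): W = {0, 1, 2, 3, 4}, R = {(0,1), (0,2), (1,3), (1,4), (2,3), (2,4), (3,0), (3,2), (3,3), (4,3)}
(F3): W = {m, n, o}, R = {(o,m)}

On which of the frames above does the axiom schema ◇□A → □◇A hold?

(F1)

The schema corresponds to convergence: ∀x ∀y ∀z (Rxy ∧ Rxz → ∃w (Ryw ∧ Rzw)).
(F1): satisfies the condition.
(F2): fails — R32 and R30 but 2 and 0 have no common successor.
(F3): fails — Rom and Rom but m and m have no common successor.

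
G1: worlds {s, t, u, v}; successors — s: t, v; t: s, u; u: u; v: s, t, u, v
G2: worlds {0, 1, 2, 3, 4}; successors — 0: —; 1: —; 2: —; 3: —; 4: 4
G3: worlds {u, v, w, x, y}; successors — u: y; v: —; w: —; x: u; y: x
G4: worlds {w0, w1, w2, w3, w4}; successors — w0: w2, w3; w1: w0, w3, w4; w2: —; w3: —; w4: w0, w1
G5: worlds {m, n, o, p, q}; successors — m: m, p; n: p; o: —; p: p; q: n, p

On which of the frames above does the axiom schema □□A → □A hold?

G2

This is the axiom for density; its first-order frame correspondent is ∀x ∀y (Rxy → ∃z (Rxz ∧ Rzy)).
G1: fails — Rts but no z with Rtz and Rzs.
G2: condition met.
G3: fails — Ryx but no z with Ryz and Rzx.
G4: fails — Rw4w1 but no z with Rw4z and Rzw1.
G5: fails — Rqn but no z with Rqz and Rzn.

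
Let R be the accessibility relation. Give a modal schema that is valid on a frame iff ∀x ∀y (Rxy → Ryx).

q → □◇q

A defining formula is q → □◇q (the B axiom).
Suppose q→□◇q is valid. Take Rxy and set V(q)={x}. Then q at x, so □◇q at x, so ◇q at y, so some z with Ryz has q; z=x, i.e. Ryx.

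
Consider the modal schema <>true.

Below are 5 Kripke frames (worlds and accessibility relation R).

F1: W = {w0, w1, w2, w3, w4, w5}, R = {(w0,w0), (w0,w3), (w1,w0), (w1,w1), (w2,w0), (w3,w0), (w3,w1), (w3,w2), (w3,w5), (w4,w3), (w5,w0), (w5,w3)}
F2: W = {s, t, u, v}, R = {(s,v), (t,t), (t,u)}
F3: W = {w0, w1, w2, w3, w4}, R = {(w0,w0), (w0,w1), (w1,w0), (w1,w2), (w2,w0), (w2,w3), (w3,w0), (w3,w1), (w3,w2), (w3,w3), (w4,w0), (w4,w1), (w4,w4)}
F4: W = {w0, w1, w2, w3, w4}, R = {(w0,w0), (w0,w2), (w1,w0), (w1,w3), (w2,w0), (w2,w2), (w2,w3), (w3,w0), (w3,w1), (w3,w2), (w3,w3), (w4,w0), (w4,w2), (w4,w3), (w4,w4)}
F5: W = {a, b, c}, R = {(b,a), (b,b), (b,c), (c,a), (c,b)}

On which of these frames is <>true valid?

The schema corresponds to seriality: forall x exists y Rxy.
F1: condition met.
F2: fails — world u has no successor.
F3: condition met.
F4: condition met.
F5: fails — world a has no successor.
Valid on: F1, F3, F4.

F1, F3, F4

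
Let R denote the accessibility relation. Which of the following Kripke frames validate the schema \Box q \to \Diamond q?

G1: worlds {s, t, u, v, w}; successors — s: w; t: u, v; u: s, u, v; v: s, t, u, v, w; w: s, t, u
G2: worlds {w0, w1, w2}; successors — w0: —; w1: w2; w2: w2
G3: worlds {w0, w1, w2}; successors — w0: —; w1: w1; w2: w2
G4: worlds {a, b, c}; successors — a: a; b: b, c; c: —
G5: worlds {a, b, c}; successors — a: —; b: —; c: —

G1

Frame correspondent (Sahlqvist): \forall x \exists y Rxy — i.e. seriality.
G1: holds.
G2: fails — world w0 has no successor.
G3: fails — world w0 has no successor.
G4: fails — world c has no successor.
G5: fails — world a has no successor.
Valid on: G1.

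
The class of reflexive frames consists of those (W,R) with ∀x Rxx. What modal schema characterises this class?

□p → p

This is reflexivity; the standard corresponding axiom is T: □p → p.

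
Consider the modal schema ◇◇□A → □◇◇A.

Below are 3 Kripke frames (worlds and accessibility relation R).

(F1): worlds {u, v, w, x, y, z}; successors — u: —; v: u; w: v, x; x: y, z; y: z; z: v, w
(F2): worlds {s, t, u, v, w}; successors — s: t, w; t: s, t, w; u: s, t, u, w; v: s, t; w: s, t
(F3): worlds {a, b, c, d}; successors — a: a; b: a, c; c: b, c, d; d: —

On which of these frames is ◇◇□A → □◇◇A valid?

(F2)

The schema corresponds to a generalized confluence (Geach) condition: ∀x ∀y ∀z ((xR²y ∧ xRz) → ∃w (yRw ∧ zR²w)).
(F1): fails — wR²u, wRv but no t with uRt and vR²t.
(F2): holds.
(F3): fails — bR²c, bRa but no w with cRw and aR²w.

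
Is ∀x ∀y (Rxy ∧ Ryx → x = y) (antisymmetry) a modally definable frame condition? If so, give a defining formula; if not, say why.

Any modally definable frame class is closed under surjective bounded morphisms.
The 6-cycle (worlds w0,w1,w2,w3,w4,w5 with w0→w1→w2→w3→w4→w5→w0) is antisymmetric. Sending even-indexed worlds to s and odd-indexed worlds to t is a surjective bounded morphism onto the two-world frame with s↔t, which is not antisymmetric.
So the class is not modally definable.

No — not modally definable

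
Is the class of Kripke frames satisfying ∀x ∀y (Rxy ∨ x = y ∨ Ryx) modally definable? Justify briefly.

Not modally definable

Any modally definable frame class is closed under disjoint unions.
Take 2 disjoint single-world reflexive frames: each is trivially connected, but their disjoint union has 2 worlds with no edge between distinct components, so it is not connected.
Hence connectedness of R is not modally definable.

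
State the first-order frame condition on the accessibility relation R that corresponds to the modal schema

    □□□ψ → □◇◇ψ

∀x ∀z (xRz → ∃w (xR³w ∧ zR²w))

This is a Sahlqvist (Geach-type) schema ◇^0□^3ψ → □^1◇^2ψ.
First-order correspondent: ∀x ∀z (xRz → ∃w (xR³w ∧ zR²w)).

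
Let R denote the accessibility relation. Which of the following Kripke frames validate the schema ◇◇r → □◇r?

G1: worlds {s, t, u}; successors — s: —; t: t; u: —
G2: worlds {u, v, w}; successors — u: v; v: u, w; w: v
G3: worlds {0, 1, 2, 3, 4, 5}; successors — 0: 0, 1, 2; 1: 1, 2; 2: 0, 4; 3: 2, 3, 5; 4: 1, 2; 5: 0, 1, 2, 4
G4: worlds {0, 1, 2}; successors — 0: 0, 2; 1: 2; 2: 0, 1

Frame correspondent (Sahlqvist): ∀x ∀y ∀z ((xR²y ∧ xRz) → ∃w (y = w ∧ zRw)) — i.e. a generalized confluence (Geach) condition.
G1: condition met.
G2: condition met.
G3: fails — 0R²0, 0R1 but no w with 0=w and 1Rw.
G4: fails — 0R²1, 0R0 but no w with 1=w and 0Rw.

G1, G2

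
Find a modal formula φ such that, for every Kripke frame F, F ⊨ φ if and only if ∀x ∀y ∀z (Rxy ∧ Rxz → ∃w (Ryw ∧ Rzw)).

The condition is convergence. The .2 schema ◇□ψ → □◇ψ defines it.
Suppose ◇□ψ→□◇ψ is valid. Take Rxy, Rxz and set V(ψ)={w : Ryw}. Then □ψ at y so ◇□ψ at x, so □◇ψ at x, so ◇ψ at z, giving w with Rzw and Ryw.

◇□ψ → □◇ψ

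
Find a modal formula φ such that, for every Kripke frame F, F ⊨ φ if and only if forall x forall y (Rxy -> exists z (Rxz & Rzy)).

A defining formula is □□ψ → □ψ (the C4 axiom).
Suppose □□ψ→□ψ is valid. Take Rxy and set V(ψ)={w : xR²w}. Then □□ψ at x, so □ψ at x, so ψ at y, i.e. ∃z(Rxz∧Rzy).

□□ψ → □ψ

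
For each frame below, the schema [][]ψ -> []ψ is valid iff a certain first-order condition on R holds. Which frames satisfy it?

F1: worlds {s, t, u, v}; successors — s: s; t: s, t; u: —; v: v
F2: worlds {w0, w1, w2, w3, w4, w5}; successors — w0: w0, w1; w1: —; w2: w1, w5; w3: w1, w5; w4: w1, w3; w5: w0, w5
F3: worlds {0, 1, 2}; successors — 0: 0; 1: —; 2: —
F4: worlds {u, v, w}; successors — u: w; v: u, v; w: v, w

F1, F3, F4

The schema corresponds to density: forall x forall y (Rxy -> exists z (Rxz & Rzy)).
F1: satisfies the condition.
F2: fails — Rw3w1 but no z with Rw3z and Rzw1.
F3: satisfies the condition.
F4: satisfies the condition.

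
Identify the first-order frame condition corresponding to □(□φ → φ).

Shift-reflexivity

This schema is the T□ axiom.
Its frame correspondent is shift-reflexivity — ∀x ∀y (Rxy → Ryy).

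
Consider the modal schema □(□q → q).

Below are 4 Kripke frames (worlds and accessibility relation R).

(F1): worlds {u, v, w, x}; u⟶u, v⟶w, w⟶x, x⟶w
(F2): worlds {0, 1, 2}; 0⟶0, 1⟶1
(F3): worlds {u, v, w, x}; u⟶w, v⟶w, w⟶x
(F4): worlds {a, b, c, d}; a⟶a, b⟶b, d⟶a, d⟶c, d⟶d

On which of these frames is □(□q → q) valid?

This is the axiom for shift-reflexivity; its first-order frame correspondent is ∀x ∀y (Rxy → Ryy).
(F1): fails — Rxw but not Rww.
(F2): holds.
(F3): fails — Ruw but not Rww.
(F4): fails — Rdc but not Rcc.

(F2)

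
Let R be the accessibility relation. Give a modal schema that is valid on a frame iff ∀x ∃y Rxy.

This is seriality; the standard corresponding axiom is D: □r → ◇r.
Suppose □r→◇r is valid. At any x set V(r)=W. Then □r at x, so ◇r at x, so x has a successor.

□r → ◇r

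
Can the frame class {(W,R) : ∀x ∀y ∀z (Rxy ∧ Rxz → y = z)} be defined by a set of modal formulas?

Yes — defined by ◇p → □p

The condition is partial functionality. A defining modal formula is ◇p → □p.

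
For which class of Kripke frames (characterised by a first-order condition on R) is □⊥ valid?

emptiness of R: ∀x ∀y ¬Rxy

□⊥ is valid iff no world has any successor (otherwise □⊥ fails at any world with one).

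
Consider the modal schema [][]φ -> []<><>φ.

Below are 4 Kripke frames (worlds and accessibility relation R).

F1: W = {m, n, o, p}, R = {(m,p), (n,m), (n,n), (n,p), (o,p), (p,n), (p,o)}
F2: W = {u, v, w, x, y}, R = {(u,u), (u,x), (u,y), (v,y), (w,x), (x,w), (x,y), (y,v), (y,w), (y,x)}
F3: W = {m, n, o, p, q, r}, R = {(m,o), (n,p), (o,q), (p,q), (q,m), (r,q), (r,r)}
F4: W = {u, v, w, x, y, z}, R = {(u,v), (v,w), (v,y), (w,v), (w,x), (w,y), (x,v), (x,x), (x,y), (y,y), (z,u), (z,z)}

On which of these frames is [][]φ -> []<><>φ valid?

This is the axiom for a generalized confluence (Geach) condition; its first-order frame correspondent is forall x forall z (xRz -> exists w (x R^2 w & z R^2 w)).
F1: satisfies the condition.
F2: satisfies the condition.
F3: fails — mRo but no w with mR²w and oR²w.
F4: fails — zRu but no t with zR²t and uR²t.

F1, F2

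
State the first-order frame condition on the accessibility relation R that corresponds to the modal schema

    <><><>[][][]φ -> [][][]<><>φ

forall x forall y forall z ((x R^3 y & x R^3 z) -> exists w (y R^3 w & z R^2 w))

This is a Sahlqvist (Geach-type) schema ◇^3□^3φ → □^3◇^2φ.
First-order correspondent: forall x forall y forall z ((x R^3 y & x R^3 z) -> exists w (y R^3 w & z R^2 w)).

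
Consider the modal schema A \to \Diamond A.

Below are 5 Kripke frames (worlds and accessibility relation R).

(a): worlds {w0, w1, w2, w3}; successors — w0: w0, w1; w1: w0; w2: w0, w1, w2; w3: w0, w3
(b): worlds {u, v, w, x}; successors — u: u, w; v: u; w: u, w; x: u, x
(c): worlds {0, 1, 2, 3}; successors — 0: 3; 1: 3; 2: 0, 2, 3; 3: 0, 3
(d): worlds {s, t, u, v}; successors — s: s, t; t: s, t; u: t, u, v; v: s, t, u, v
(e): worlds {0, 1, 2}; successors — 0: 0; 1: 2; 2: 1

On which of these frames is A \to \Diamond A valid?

Frame correspondent (Sahlqvist): \forall x Rxx — i.e. reflexivity.
(a): fails — world w1 does not see itself.
(b): fails — world v does not see itself.
(c): fails — world 0 does not see itself.
(d): holds.
(e): fails — world 1 does not see itself.
Valid on: (d).

(d)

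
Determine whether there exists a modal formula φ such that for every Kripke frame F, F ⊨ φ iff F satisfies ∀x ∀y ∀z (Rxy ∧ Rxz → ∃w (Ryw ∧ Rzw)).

This is a Sahlqvist condition; the .2 axiom ◇□q → □◇q defines it.
Suppose ◇□q→□◇q is valid. Take Rxy, Rxz and set V(q)={w : Ryw}. Then □q at y so ◇□q at x, so □◇q at x, so ◇q at z, giving w with Rzw and Ryw.

Definable; ◇□q → □◇q defines it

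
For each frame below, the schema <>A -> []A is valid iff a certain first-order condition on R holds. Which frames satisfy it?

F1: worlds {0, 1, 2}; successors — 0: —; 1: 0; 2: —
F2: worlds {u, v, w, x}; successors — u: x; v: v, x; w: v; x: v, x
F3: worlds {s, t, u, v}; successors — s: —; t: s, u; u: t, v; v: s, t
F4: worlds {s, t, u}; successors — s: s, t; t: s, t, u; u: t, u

F1

This is the axiom for partial functionality; its first-order frame correspondent is forall x forall y forall z (Rxy & Rxz -> y = z).
F1: ✓.
F2: fails — v sees both v and x.
F3: fails — t sees both s and u.
F4: fails — s sees both s and t.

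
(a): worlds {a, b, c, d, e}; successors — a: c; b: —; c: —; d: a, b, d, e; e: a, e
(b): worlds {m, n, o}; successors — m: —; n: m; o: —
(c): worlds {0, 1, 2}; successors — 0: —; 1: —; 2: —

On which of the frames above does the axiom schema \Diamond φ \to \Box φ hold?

(b), (c)

Frame correspondent (Sahlqvist): \forall x \forall y \forall z (Rxy \wedge Rxz \to y = z) — i.e. partial functionality.
(a): fails — d sees both a and b.
(b): condition met.
(c): condition met.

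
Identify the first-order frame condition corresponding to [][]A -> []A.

This is the C4 axiom.
It corresponds to density: forall x forall y (Rxy -> exists z (Rxz & Rzy)).

density: forall x forall y (Rxy -> exists z (Rxz & Rzy))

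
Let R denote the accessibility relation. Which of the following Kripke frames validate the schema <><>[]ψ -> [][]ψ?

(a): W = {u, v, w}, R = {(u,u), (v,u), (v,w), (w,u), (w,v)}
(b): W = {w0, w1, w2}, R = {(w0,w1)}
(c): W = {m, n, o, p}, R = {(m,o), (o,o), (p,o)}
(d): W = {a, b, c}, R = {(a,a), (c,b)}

Frame correspondent (Sahlqvist): forall x forall y forall z ((x R^2 y & x R^2 z) -> exists w (yRw & z = w)) — i.e. a generalized confluence (Geach) condition.
(a): fails — vR²u, vR²v but no t with uRt and v=t.
(b): satisfies the condition.
(c): satisfies the condition.
(d): satisfies the condition.

(b), (c), (d)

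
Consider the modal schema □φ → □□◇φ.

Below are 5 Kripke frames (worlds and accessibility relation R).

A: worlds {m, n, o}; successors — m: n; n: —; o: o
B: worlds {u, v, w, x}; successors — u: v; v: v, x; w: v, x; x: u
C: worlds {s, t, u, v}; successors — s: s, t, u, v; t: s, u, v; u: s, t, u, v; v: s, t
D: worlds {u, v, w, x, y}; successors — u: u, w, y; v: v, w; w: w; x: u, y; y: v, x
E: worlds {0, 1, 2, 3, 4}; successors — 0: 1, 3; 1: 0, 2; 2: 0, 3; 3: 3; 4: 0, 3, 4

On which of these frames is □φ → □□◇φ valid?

This is the axiom for a generalized confluence (Geach) condition; its first-order frame correspondent is ∀x ∀z (xR²z → ∃w (xRw ∧ zRw)).
A: holds.
B: fails — uR²x but no t with uRt and xRt.
C: holds.
D: fails — uR²y but no t with uRt and yRt.
E: fails — 1R²0 but no w with 1Rw and 0Rw.

A, C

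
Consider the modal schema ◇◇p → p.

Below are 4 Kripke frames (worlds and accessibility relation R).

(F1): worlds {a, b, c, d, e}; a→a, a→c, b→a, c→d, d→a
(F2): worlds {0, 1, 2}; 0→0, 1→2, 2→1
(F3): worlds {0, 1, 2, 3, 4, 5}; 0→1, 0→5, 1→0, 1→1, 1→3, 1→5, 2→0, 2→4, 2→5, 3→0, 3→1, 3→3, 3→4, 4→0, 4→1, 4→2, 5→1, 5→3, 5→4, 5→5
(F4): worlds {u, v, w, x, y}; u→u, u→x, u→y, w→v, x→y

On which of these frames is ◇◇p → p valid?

(F2)

Frame correspondent (Sahlqvist): ∀x ∀y (xR²y → ∃w (y = w ∧ x = w)) — i.e. a generalized confluence (Geach) condition.
(F1): fails — aR²c but c ≠ a.
(F2): holds.
(F3): fails — 0R²1 but 1 ≠ 0.
(F4): fails — uR²x but x ≠ u.
Valid on: (F2).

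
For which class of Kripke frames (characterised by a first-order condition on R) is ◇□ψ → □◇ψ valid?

This schema is the .2 axiom.
Its frame correspondent is convergence — ∀x ∀y ∀z (Rxy ∧ Rxz → ∃w (Ryw ∧ Rzw)).

Convergence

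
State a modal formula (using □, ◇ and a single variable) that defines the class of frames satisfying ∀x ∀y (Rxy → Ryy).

This is shift-reflexivity; the standard corresponding axiom is T□: □(□s → s).
Suppose □(□s→s) is valid. Take Rxy and set V(s)={w : Ryw}. Then at y, □s holds; since □(□s→s) at x, □s→s at y, so s at y, i.e. Ryy.

□(□s → s)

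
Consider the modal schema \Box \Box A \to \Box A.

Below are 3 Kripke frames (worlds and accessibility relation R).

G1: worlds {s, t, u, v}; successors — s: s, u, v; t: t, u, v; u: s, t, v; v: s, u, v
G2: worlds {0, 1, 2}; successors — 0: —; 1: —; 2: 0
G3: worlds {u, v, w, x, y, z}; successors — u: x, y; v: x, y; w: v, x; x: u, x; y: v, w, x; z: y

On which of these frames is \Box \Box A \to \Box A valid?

G1

Frame correspondent (Sahlqvist): \forall x \forall y (Rxy \to \exists z (Rxz \wedge Rzy)) — i.e. density.
G1: ✓.
G2: fails — R20 but no z with R2z and Rz0.
G3: fails — Rvy but no t with Rvt and Rty.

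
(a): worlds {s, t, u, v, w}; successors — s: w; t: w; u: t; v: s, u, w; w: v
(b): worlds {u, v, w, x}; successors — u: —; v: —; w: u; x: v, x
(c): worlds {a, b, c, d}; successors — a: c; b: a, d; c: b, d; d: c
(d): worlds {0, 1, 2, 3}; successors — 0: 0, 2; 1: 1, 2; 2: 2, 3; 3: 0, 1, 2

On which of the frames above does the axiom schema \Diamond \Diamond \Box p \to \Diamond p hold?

(d)

This is the axiom for a generalized confluence (Geach) condition; its first-order frame correspondent is \forall x \forall y (x R^2 y \to \exists w (yRw \wedge xRw)).
(a): fails — uR²w but no w* with wRw* and uRw*.
(b): fails — xR²v but no t with vRt and xRt.
(c): fails — aR²b but no w with bRw and aRw.
(d): satisfies the condition.
Valid on: (d).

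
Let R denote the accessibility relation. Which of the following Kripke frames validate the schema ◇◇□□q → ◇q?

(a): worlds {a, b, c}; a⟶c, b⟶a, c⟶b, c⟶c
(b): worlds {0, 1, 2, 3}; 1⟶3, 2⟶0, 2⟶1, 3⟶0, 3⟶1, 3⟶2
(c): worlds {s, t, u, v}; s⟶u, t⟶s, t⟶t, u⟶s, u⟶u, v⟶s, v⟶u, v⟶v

(a), (c)

This is the axiom for a generalized confluence (Geach) condition; its first-order frame correspondent is ∀x ∀y (xR²y → ∃w (yR²w ∧ xRw)).
(a): holds.
(b): fails — 1R²0 but no w with 0R²w and 1Rw.
(c): holds.
Valid on: (a), (c).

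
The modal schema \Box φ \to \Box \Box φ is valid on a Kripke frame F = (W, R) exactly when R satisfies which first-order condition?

Suppose □φ→□□φ is valid. Take Rxy, Ryz and set V(φ)={w : Rxw}. Then □φ at x, so □□φ at x, so □φ at y, so φ at z, i.e. Rxz.

Transitivity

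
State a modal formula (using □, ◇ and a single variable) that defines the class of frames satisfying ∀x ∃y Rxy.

The condition is seriality. The D schema □r → ◇r defines it.
Suppose □r→◇r is valid. At any x set V(r)=W. Then □r at x, so ◇r at x, so x has a successor.

□r → ◇r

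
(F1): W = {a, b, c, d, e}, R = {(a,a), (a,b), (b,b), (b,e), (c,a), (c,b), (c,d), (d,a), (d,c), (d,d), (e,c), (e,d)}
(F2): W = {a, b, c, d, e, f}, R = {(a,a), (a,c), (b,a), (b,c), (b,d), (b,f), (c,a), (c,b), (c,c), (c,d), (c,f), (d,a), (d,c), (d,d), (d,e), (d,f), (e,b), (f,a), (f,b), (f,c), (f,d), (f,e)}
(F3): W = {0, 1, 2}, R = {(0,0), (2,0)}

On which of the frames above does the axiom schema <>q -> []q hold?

(F3)

The schema corresponds to partial functionality: forall x forall y forall z (Rxy & Rxz -> y = z).
(F1): fails — a sees both a and b.
(F2): fails — a sees both a and c.
(F3): condition met.
Valid on: (F3).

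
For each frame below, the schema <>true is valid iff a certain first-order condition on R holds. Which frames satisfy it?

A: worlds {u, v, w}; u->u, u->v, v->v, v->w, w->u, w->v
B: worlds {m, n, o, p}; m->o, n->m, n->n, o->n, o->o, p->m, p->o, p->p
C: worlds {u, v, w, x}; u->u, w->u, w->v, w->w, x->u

Frame correspondent (Sahlqvist): forall x exists y Rxy — i.e. seriality.
A: holds.
B: holds.
C: fails — world v has no successor.
Valid on: A, B.

A, B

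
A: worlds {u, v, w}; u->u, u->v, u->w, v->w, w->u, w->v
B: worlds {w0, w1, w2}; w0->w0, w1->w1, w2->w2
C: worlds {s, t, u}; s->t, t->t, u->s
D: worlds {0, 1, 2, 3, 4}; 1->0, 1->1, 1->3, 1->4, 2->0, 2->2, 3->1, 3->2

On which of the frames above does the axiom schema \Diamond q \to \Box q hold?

The schema corresponds to partial functionality: \forall x \forall y \forall z (Rxy \wedge Rxz \to y = z).
A: fails — u sees both u and v.
B: ✓.
C: ✓.
D: fails — 1 sees both 0 and 1.

B, C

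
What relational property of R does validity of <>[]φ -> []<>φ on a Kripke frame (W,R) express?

Suppose ◇□φ→□◇φ is valid. Take Rxy, Rxz and set V(φ)={w : Ryw}. Then □φ at y so ◇□φ at x, so □◇φ at x, so ◇φ at z, giving w with Rzw and Ryw.
Conversely, any frame satisfying forall x forall y forall z (Rxy & Rxz -> exists w (Ryw & Rzw)) validates the schema.
Frame condition: forall x forall y forall z (Rxy & Rxz -> exists w (Ryw & Rzw)).

convergence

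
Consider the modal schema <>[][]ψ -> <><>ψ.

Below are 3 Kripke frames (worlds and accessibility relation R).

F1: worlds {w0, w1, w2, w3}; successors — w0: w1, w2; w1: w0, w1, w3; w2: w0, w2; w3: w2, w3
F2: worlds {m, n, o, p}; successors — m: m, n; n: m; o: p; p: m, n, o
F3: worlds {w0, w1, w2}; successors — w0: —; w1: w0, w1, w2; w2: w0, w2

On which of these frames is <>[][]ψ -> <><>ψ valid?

The schema corresponds to a generalized confluence (Geach) condition: forall x forall y (xRy -> exists w (y R^2 w & x R^2 w)).
F1: satisfies the condition.
F2: satisfies the condition.
F3: fails — w1Rw0 but no w with w0R²w and w1R²w.

F1, F2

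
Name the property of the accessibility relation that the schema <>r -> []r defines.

This schema is the CD axiom.
It corresponds to partial functionality: forall x forall y forall z (Rxy & Rxz -> y = z).

Partial functionality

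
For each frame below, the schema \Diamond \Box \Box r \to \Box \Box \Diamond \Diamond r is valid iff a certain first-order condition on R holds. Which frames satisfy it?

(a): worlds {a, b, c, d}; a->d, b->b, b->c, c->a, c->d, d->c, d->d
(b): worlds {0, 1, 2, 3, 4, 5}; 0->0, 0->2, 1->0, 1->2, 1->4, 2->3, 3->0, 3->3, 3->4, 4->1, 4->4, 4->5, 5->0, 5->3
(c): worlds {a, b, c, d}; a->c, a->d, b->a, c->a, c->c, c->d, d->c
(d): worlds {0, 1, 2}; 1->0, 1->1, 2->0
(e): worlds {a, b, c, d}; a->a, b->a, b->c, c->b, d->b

(a), (b), (c), (e)

This is the axiom for a generalized confluence (Geach) condition; its first-order frame correspondent is \forall x \forall y \forall z ((xRy \wedge x R^2 z) \to \exists w (y R^2 w \wedge z R^2 w)).
(a): satisfies the condition.
(b): satisfies the condition.
(c): satisfies the condition.
(d): fails — 1R0, 1R²0 but no w with 0R²w and 0R²w.
(e): satisfies the condition.
Valid on: (a), (b), (c), (e).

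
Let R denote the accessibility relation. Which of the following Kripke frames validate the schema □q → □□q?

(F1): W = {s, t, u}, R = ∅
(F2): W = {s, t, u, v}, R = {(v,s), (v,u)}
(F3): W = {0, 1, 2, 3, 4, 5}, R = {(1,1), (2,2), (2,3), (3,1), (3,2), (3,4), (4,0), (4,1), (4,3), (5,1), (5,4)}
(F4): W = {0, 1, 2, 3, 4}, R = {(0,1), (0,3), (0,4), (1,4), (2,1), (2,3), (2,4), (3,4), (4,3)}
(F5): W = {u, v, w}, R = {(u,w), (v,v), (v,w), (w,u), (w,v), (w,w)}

This is the axiom for transitivity; its first-order frame correspondent is ∀x ∀y ∀z (Rxy ∧ Ryz → Rxz).
(F1): satisfies the condition.
(F2): satisfies the condition.
(F3): fails — R34 and R43 but not R33.
(F4): fails — R34 and R43 but not R33.
(F5): fails — Ruw and Rwu but not Ruu.
Valid on: (F1), (F2).

(F1), (F2)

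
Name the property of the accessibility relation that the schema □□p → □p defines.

density

Suppose □□p→□p is valid. Take Rxy and set V(p)={w : xR²w}. Then □□p at x, so □p at x, so p at y, i.e. ∃z(Rxz∧Rzy).
Conversely, any frame satisfying ∀x ∀y (Rxy → ∃z (Rxz ∧ Rzy)) validates the schema.
So the correspondent is density.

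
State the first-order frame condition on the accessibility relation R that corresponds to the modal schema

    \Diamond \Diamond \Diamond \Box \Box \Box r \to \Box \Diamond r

\forall x \forall y \forall z ((x R^3 y \wedge xRz) \to \exists w (y R^3 w \wedge zRw))

This is a Sahlqvist (Geach-type) schema ◇^3□^3r → □^1◇^1r.
First-order correspondent: \forall x \forall y \forall z ((x R^3 y \wedge xRz) \to \exists w (y R^3 w \wedge zRw)).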